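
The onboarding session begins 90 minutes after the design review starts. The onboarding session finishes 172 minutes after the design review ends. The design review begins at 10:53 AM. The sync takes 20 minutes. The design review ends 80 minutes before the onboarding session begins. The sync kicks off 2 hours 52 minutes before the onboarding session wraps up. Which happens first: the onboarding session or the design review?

The onboarding session starts at 10:53 AM + 90 min = 12:23 PM.
The onboarding session starts at 12:23 PM and the design review starts at 10:53 AM, so the design review is first.

the design review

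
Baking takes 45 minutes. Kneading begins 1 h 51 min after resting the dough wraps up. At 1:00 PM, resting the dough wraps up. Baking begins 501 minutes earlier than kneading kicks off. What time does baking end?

7:15 AM

Kneading starts at 1:00 PM + 111 min = 2:51 PM.
Baking starts at 2:51 PM − 501 min = 6:30 AM.
Baking ends at 6:30 AM + 45 min = 7:15 AM.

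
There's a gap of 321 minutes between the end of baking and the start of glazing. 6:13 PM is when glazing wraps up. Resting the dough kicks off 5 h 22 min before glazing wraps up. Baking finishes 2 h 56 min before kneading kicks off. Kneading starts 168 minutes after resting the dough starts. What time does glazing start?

6:04 PM

Resting the dough starts at 6:13 PM − 322 min = 12:51 PM.
Kneading starts at 12:51 PM + 168 min = 3:39 PM.
Baking ends at 3:39 PM − 176 min = 12:43 PM.
Glazing starts at 12:43 PM + 321 min = 6:04 PM.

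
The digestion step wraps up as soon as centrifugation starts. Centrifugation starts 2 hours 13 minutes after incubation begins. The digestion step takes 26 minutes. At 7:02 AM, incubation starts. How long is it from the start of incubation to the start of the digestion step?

Centrifugation starts at 7:02 AM + 133 min = 9:15 AM.
So the digestion step ends at 9:15 AM.
The digestion step starts at 9:15 AM − 26 min = 8:49 AM.
From 7:02 AM to 8:49 AM is 1 h 47 min.

1 h 47 min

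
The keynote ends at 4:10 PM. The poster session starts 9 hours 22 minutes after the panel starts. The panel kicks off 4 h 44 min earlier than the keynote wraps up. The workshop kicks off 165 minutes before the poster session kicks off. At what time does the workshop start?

The panel starts at 4:10 PM − 284 min = 11:26 AM.
The poster session starts at 11:26 AM + 562 min = 8:48 PM.
The workshop starts at 8:48 PM − 165 min = 6:03 PM.

6:03 PM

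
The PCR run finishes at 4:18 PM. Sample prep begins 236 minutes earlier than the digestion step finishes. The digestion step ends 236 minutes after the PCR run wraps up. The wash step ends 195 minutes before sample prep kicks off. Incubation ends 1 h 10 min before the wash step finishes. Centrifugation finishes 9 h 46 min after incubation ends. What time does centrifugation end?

9:39 PM

The digestion step ends at 4:18 PM + 236 min = 8:14 PM.
Sample prep starts at 8:14 PM − 236 min = 4:18 PM.
The wash step ends at 4:18 PM − 195 min = 1:03 PM.
Incubation ends at 1:03 PM − 70 min = 11:53 AM.
Centrifugation ends at 11:53 AM + 586 min = 9:39 PM.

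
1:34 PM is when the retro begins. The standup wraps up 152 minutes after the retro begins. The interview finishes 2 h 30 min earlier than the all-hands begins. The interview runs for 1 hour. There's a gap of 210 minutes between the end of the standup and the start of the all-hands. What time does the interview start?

4:06 PM

The standup ends at 1:34 PM + 152 min = 4:06 PM.
The all-hands starts at 4:06 PM + 210 min = 7:36 PM.
The interview ends at 7:36 PM − 150 min = 5:06 PM.
The interview starts at 5:06 PM − 60 min = 4:06 PM.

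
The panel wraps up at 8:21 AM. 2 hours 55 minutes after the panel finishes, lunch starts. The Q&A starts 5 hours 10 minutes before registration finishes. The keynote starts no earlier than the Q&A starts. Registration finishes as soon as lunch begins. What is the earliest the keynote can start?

Lunch starts at 8:21 AM + 175 min = 11:16 AM.
So registration ends at 11:16 AM.
The Q&A starts at 11:16 AM − 310 min = 6:06 AM.
The keynote is bounded by the Q&A, so the earliest it can start is 6:06 AM.

6:06 AM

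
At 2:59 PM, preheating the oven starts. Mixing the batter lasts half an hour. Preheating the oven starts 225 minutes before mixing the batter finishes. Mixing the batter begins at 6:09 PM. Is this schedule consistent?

Mixing the batter ends at 6:09 PM + 30 min = 6:39 PM.
Preheating the oven starts at 6:39 PM − 225 min = 2:54 PM.
But preheating the oven is also said to start at 2:59 PM — a 5-minute conflict.

No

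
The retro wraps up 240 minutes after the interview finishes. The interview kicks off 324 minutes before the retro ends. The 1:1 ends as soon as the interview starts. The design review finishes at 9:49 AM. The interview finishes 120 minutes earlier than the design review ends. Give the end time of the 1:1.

6:25 AM

The interview ends at 9:49 AM − 120 min = 7:49 AM.
The retro ends at 7:49 AM + 240 min = 11:49 AM.
The interview starts at 11:49 AM − 324 min = 6:25 AM.
So the 1:1 ends at 6:25 AM.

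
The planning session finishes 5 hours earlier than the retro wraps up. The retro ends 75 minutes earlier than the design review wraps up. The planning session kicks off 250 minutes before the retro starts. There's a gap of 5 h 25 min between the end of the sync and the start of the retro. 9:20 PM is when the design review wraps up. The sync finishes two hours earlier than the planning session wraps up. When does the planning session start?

The retro ends at 9:20 PM − 75 min = 8:05 PM.
The planning session ends at 8:05 PM − 300 min = 3:05 PM.
The sync ends at 3:05 PM − 120 min = 1:05 PM.
The retro starts at 1:05 PM + 325 min = 6:30 PM.
The planning session starts at 6:30 PM − 250 min = 2:20 PM.

2:20 PM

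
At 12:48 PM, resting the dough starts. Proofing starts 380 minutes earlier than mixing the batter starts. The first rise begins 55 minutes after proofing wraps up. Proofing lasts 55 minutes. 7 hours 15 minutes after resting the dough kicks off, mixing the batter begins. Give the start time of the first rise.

Mixing the batter starts at 12:48 PM + 435 min = 8:03 PM.
Proofing starts at 8:03 PM − 380 min = 1:43 PM.
Proofing ends at 1:43 PM + 55 min = 2:38 PM.
The first rise starts at 2:38 PM + 55 min = 3:33 PM.

3:33 PM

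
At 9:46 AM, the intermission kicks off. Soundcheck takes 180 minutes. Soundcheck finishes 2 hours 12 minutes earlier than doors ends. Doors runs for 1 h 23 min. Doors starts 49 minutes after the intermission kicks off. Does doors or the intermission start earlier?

the intermission

Doors starts at 9:46 AM + 49 min = 10:35 AM.
Doors starts at 10:35 AM and the intermission starts at 9:46 AM, so the intermission is first.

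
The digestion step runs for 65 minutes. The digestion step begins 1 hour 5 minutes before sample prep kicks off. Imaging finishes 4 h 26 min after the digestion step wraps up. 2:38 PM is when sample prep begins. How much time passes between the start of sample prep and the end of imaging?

266 minutes

The digestion step starts at 2:38 PM − 65 min = 1:33 PM.
The digestion step ends at 1:33 PM + 65 min = 2:38 PM.
Imaging ends at 2:38 PM + 266 min = 7:04 PM.
From 2:38 PM to 7:04 PM is 266 minutes.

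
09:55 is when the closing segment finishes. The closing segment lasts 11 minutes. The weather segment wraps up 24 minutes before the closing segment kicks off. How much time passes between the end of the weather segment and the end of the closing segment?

The closing segment starts at 09:55 − 11 min = 09:44.
The weather segment ends at 09:44 − 24 min = 09:20.
From 09:20 to 09:55 is 35 minutes.

35 minutes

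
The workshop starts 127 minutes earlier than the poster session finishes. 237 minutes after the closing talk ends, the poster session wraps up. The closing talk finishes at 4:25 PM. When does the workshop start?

The poster session ends at 4:25 PM + 237 min = 8:22 PM.
The workshop starts at 8:22 PM − 127 min = 6:15 PM.

6:15 PM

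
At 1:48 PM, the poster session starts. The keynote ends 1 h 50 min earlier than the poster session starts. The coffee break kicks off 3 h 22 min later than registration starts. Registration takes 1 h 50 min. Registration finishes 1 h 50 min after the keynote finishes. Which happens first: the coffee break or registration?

registration

The keynote ends at 1:48 PM − 110 min = 11:58 AM.
Registration ends at 11:58 AM + 110 min = 1:48 PM.
Registration starts at 1:48 PM − 110 min = 11:58 AM.
The coffee break starts at 11:58 AM + 202 min = 3:20 PM.
The coffee break starts at 3:20 PM and registration starts at 11:58 AM, so registration is first.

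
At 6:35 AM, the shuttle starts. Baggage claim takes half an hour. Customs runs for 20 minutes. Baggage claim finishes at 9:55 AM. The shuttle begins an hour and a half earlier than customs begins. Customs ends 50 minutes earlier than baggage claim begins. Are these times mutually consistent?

No

Baggage claim starts at 9:55 AM − 30 min = 9:25 AM.
Customs ends at 9:25 AM − 50 min = 8:35 AM.
Customs starts at 8:35 AM − 20 min = 8:15 AM.
The shuttle starts at 8:15 AM − 90 min = 6:45 AM.
But the shuttle is also said to start at 6:35 AM — a 10-minute conflict.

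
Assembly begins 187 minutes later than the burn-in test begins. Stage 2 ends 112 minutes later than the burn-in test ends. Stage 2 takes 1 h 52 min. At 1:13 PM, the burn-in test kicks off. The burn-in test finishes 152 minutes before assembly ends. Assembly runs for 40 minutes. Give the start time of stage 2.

Assembly starts at 1:13 PM + 187 min = 4:20 PM.
Assembly ends at 4:20 PM + 40 min = 5:00 PM.
The burn-in test ends at 5:00 PM − 152 min = 2:28 PM.
Stage 2 ends at 2:28 PM + 112 min = 4:20 PM.
Stage 2 starts at 4:20 PM − 112 min = 2:28 PM.

2:28 PM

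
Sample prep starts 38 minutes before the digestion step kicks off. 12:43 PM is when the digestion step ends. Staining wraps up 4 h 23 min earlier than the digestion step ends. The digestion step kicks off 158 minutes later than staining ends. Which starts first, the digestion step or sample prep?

Staining ends at 12:43 PM − 263 min = 8:20 AM.
The digestion step starts at 8:20 AM + 158 min = 10:58 AM.
Sample prep starts at 10:58 AM − 38 min = 10:20 AM.
The digestion step starts at 10:58 AM and sample prep starts at 10:20 AM, so sample prep is first.

sample prep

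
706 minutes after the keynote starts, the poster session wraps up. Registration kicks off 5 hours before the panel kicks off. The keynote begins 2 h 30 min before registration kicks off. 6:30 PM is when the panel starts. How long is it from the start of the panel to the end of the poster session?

Registration starts at 6:30 PM − 300 min = 1:30 PM.
The keynote starts at 1:30 PM − 150 min = 11:00 AM.
The poster session ends at 11:00 AM + 706 min = 10:46 PM.
From 6:30 PM to 10:46 PM is 4 h 16 min.

4 h 16 min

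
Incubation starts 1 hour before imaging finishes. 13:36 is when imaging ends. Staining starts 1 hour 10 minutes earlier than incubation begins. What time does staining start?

11:26

Incubation starts at 13:36 − 60 min = 12:36.
Staining starts at 12:36 − 70 min = 11:26.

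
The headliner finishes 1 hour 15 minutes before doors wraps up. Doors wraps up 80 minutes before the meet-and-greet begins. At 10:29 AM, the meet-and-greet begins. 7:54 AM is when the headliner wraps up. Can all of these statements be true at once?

Doors ends at 10:29 AM − 80 min = 9:09 AM.
The headliner ends at 9:09 AM − 75 min = 7:54 AM.
That matches the stated 7:54 AM, so the schedule is consistent.

Yes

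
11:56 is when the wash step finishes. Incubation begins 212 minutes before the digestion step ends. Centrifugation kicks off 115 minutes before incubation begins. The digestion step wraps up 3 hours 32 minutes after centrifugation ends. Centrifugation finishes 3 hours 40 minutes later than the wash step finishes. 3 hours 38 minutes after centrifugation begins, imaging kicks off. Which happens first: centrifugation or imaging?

centrifugation

Centrifugation ends at 11:56 + 220 min = 15:36.
The digestion step ends at 15:36 + 212 min = 19:08.
Incubation starts at 19:08 − 212 min = 15:36.
Centrifugation starts at 15:36 − 115 min = 13:41.
Imaging starts at 13:41 + 218 min = 17:19.
Centrifugation starts at 13:41 and imaging starts at 17:19, so centrifugation is first.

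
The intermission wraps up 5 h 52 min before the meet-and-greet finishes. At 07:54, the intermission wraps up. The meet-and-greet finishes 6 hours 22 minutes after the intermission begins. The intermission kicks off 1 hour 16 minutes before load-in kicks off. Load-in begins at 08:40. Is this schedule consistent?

Yes

The intermission starts at 08:40 − 76 min = 07:24.
The meet-and-greet ends at 07:24 + 382 min = 13:46.
The intermission ends at 13:46 − 352 min = 07:54.
That matches the stated 07:54, so the schedule is consistent.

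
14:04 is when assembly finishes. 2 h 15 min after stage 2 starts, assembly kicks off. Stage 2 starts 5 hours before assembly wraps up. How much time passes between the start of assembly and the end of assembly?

Stage 2 starts at 14:04 − 300 min = 09:04.
Assembly starts at 09:04 + 135 min = 11:19.
From 11:19 to 14:04 is 2 hours 45 minutes.

2 hours 45 minutes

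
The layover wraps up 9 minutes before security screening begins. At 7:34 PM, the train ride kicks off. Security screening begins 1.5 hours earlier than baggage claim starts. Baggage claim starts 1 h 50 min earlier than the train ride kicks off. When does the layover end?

4:05 PM

Baggage claim starts at 7:34 PM − 110 min = 5:44 PM.
Security screening starts at 5:44 PM − 90 min = 4:14 PM.
The layover ends at 4:14 PM − 9 min = 4:05 PM.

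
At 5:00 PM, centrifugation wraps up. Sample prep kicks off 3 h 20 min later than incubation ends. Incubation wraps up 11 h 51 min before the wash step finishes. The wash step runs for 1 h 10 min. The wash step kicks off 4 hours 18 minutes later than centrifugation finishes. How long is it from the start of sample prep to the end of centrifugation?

The wash step starts at 5:00 PM + 258 min = 9:18 PM.
The wash step ends at 9:18 PM + 70 min = 10:28 PM.
Incubation ends at 10:28 PM − 711 min = 10:37 AM.
Sample prep starts at 10:37 AM + 200 min = 1:57 PM.
From 1:57 PM to 5:00 PM is 183 minutes.

183 minutes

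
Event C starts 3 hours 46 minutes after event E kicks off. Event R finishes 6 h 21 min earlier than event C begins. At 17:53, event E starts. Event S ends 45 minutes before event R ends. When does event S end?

Event C starts at 17:53 + 226 min = 21:39.
Event R ends at 21:39 − 381 min = 15:18.
Event S ends at 15:18 − 45 min = 14:33.

14:33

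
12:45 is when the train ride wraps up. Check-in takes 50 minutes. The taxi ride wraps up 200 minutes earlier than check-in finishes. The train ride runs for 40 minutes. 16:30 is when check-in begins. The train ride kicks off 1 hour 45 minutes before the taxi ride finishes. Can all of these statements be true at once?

Check-in ends at 16:30 + 50 min = 17:20.
The taxi ride ends at 17:20 − 200 min = 14:00.
The train ride starts at 14:00 − 105 min = 12:15.
The train ride ends at 12:15 + 40 min = 12:55.
But the train ride is also said to end at 12:45 — a 10-minute conflict.

No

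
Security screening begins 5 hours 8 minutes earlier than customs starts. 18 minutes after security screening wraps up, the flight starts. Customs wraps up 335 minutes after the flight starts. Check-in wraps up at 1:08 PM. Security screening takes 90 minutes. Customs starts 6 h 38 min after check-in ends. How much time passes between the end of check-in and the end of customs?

8 h 53 min

Customs starts at 1:08 PM + 398 min = 7:46 PM.
Security screening starts at 7:46 PM − 308 min = 2:38 PM.
Security screening ends at 2:38 PM + 90 min = 4:08 PM.
The flight starts at 4:08 PM + 18 min = 4:26 PM.
Customs ends at 4:26 PM + 335 min = 10:01 PM.
From 1:08 PM to 10:01 PM is 8 h 53 min.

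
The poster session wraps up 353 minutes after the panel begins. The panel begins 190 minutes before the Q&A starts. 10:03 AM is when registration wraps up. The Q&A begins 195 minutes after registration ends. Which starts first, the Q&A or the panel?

The Q&A starts at 10:03 AM + 195 min = 1:18 PM.
The panel starts at 1:18 PM − 190 min = 10:08 AM.
The Q&A starts at 1:18 PM and the panel starts at 10:08 AM, so the panel is first.

the panel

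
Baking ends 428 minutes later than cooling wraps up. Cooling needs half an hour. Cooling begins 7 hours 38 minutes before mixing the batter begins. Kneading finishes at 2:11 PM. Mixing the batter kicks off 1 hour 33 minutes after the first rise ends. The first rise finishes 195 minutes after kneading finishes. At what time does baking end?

The first rise ends at 2:11 PM + 195 min = 5:26 PM.
Mixing the batter starts at 5:26 PM + 93 min = 6:59 PM.
Cooling starts at 6:59 PM − 458 min = 11:21 AM.
Cooling ends at 11:21 AM + 30 min = 11:51 AM.
Baking ends at 11:51 AM + 428 min = 6:59 PM.

6:59 PM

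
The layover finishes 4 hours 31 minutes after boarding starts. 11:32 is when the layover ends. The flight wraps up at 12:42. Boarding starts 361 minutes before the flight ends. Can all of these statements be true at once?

No

Boarding starts at 12:42 − 361 min = 06:41.
The layover ends at 06:41 + 271 min = 11:12.
But the layover is also said to end at 11:32 — a 20-minute conflict.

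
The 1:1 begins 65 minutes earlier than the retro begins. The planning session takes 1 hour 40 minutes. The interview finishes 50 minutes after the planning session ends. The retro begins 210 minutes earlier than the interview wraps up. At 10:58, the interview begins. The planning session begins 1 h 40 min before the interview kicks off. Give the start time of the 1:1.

The planning session starts at 10:58 − 100 min = 09:18.
The planning session ends at 09:18 + 100 min = 10:58.
The interview ends at 10:58 + 50 min = 11:48.
The retro starts at 11:48 − 210 min = 08:18.
The 1:1 starts at 08:18 − 65 min = 07:13.

07:13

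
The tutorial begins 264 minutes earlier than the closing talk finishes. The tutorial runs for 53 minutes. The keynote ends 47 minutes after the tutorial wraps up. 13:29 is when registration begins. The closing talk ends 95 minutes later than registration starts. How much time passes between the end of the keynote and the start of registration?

1 hour 9 minutes

The closing talk ends at 13:29 + 95 min = 15:04.
The tutorial starts at 15:04 − 264 min = 10:40.
The tutorial ends at 10:40 + 53 min = 11:33.
The keynote ends at 11:33 + 47 min = 12:20.
From 12:20 to 13:29 is 1 hour 9 minutes.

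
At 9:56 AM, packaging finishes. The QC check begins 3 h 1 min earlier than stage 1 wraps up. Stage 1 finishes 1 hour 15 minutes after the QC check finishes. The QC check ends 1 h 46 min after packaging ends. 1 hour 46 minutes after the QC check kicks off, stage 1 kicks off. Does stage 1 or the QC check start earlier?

The QC check ends at 9:56 AM + 106 min = 11:42 AM.
Stage 1 ends at 11:42 AM + 75 min = 12:57 PM.
The QC check starts at 12:57 PM − 181 min = 9:56 AM.
Stage 1 starts at 9:56 AM + 106 min = 11:42 AM.
Stage 1 starts at 11:42 AM and the QC check starts at 9:56 AM, so the QC check is first.

the QC check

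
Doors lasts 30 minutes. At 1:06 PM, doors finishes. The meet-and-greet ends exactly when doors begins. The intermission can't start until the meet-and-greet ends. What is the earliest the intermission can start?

12:36 PM

Doors starts at 1:06 PM − 30 min = 12:36 PM.
So the meet-and-greet ends at 12:36 PM.
The intermission is bounded by the meet-and-greet, so the earliest it can start is 12:36 PM.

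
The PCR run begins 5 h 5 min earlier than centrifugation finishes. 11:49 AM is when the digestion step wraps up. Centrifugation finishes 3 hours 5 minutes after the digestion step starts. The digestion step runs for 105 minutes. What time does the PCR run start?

8:04 AM

The digestion step starts at 11:49 AM − 105 min = 10:04 AM.
Centrifugation ends at 10:04 AM + 185 min = 1:09 PM.
The PCR run starts at 1:09 PM − 305 min = 8:04 AM.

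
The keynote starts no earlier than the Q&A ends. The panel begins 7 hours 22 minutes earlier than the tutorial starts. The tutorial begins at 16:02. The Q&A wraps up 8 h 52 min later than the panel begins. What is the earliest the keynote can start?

17:32

The panel starts at 16:02 − 442 min = 08:40.
The Q&A ends at 08:40 + 532 min = 17:32.
The keynote is bounded by the Q&A, so the earliest it can start is 17:32.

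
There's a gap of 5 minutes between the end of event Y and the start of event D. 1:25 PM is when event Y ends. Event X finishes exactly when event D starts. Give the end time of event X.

1:30 PM

Event D starts at 1:25 PM + 5 min = 1:30 PM.
So event X ends at 1:30 PM.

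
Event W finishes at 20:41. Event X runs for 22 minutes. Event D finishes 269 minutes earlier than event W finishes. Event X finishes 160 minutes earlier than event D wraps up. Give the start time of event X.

13:10

Event D ends at 20:41 − 269 min = 16:12.
Event X ends at 16:12 − 160 min = 13:32.
Event X starts at 13:32 − 22 min = 13:10.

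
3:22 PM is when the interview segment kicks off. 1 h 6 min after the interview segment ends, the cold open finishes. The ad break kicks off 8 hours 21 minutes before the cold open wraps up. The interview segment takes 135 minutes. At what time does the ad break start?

10:22 AM

The interview segment ends at 3:22 PM + 135 min = 5:37 PM.
The cold open ends at 5:37 PM + 66 min = 6:43 PM.
The ad break starts at 6:43 PM − 501 min = 10:22 AM.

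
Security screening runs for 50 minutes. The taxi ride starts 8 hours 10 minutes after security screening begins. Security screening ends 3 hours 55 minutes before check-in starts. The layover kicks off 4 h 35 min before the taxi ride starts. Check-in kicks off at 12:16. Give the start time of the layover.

Security screening ends at 12:16 − 235 min = 08:21.
Security screening starts at 08:21 − 50 min = 07:31.
The taxi ride starts at 07:31 + 490 min = 15:41.
The layover starts at 15:41 − 275 min = 11:06.

11:06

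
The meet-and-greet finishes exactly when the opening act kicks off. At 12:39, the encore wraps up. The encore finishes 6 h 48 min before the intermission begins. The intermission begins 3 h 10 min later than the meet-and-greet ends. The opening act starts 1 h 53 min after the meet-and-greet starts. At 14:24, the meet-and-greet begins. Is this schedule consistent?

The opening act starts at 14:24 + 113 min = 16:17.
So the meet-and-greet ends at 16:17.
The intermission starts at 16:17 + 190 min = 19:27.
The encore ends at 19:27 − 408 min = 12:39.
That matches the stated 12:39, so the schedule is consistent.

Yes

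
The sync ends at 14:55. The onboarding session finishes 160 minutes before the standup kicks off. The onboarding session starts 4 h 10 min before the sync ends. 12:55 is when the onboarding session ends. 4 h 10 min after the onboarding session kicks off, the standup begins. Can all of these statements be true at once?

No

The onboarding session starts at 14:55 − 250 min = 10:45.
The standup starts at 10:45 + 250 min = 14:55.
The onboarding session ends at 14:55 − 160 min = 12:15.
But the onboarding session is also said to end at 12:55 — a 40-minute conflict.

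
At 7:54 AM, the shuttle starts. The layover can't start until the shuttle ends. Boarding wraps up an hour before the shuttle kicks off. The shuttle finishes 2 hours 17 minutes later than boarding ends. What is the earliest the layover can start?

9:11 AM

Boarding ends at 7:54 AM − 60 min = 6:54 AM.
The shuttle ends at 6:54 AM + 137 min = 9:11 AM.
The layover is bounded by the shuttle, so the earliest it can start is 9:11 AM.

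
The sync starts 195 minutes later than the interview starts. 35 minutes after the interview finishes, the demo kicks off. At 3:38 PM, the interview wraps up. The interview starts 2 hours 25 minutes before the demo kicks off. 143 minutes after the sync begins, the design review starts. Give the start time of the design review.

7:26 PM

The demo starts at 3:38 PM + 35 min = 4:13 PM.
The interview starts at 4:13 PM − 145 min = 1:48 PM.
The sync starts at 1:48 PM + 195 min = 5:03 PM.
The design review starts at 5:03 PM + 143 min = 7:26 PM.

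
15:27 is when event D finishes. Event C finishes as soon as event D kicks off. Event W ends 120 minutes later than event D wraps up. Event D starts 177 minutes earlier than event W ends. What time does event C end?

14:30

Event W ends at 15:27 + 120 min = 17:27.
Event D starts at 17:27 − 177 min = 14:30.
So event C ends at 14:30.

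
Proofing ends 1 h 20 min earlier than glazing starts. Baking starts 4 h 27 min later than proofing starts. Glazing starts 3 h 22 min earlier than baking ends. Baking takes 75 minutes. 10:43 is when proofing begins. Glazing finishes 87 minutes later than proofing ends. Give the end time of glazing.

Baking starts at 10:43 + 267 min = 15:10.
Baking ends at 15:10 + 75 min = 16:25.
Glazing starts at 16:25 − 202 min = 13:03.
Proofing ends at 13:03 − 80 min = 11:43.
Glazing ends at 11:43 + 87 min = 13:10.

13:10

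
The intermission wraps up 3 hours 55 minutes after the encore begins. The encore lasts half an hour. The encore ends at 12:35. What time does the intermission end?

The encore starts at 12:35 − 30 min = 12:05.
The intermission ends at 12:05 + 235 min = 16:00.

16:00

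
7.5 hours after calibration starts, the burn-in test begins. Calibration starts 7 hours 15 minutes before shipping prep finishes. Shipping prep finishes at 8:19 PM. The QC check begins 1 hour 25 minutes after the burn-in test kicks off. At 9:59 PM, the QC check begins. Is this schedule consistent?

Calibration starts at 8:19 PM − 435 min = 1:04 PM.
The burn-in test starts at 1:04 PM + 450 min = 8:34 PM.
The QC check starts at 8:34 PM + 85 min = 9:59 PM.
That matches the stated 9:59 PM, so the schedule is consistent.

Yes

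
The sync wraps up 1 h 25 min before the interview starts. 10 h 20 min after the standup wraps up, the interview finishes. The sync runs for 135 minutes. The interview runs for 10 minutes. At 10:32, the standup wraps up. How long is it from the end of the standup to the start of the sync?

390 minutes

The interview ends at 10:32 + 620 min = 20:52.
The interview starts at 20:52 − 10 min = 20:42.
The sync ends at 20:42 − 85 min = 19:17.
The sync starts at 19:17 − 135 min = 17:02.
From 10:32 to 17:02 is 390 minutes.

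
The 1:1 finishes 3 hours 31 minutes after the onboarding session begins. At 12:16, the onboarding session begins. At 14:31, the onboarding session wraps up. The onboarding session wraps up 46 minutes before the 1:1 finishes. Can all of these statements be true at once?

The 1:1 ends at 12:16 + 211 min = 15:47.
The onboarding session ends at 15:47 − 46 min = 15:01.
But the onboarding session is also said to end at 14:31 — a 30-minute conflict.

No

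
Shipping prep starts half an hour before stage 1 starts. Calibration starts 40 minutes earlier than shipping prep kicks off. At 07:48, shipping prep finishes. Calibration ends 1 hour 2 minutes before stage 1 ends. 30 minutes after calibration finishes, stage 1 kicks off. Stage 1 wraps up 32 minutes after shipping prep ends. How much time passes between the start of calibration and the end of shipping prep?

Stage 1 ends at 07:48 + 32 min = 08:20.
Calibration ends at 08:20 − 62 min = 07:18.
Stage 1 starts at 07:18 + 30 min = 07:48.
Shipping prep starts at 07:48 − 30 min = 07:18.
Calibration starts at 07:18 − 40 min = 06:38.
From 06:38 to 07:48 is 70 minutes.

70 minutes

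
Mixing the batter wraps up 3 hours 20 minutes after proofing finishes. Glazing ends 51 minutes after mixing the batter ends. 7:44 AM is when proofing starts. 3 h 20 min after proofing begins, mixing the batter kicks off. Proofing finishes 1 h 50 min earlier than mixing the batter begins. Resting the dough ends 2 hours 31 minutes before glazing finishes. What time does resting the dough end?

Mixing the batter starts at 7:44 AM + 200 min = 11:04 AM.
Proofing ends at 11:04 AM − 110 min = 9:14 AM.
Mixing the batter ends at 9:14 AM + 200 min = 12:34 PM.
Glazing ends at 12:34 PM + 51 min = 1:25 PM.
Resting the dough ends at 1:25 PM − 151 min = 10:54 AM.

10:54 AM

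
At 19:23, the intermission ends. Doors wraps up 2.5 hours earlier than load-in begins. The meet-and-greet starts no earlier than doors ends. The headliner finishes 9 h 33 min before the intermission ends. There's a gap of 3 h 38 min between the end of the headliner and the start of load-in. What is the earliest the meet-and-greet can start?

The headliner ends at 19:23 − 573 min = 09:50.
Load-in starts at 09:50 + 218 min = 13:28.
Doors ends at 13:28 − 150 min = 10:58.
The meet-and-greet is bounded by doors, so the earliest it can start is 10:58.

10:58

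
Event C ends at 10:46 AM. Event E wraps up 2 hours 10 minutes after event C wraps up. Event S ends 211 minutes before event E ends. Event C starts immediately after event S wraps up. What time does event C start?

Event E ends at 10:46 AM + 130 min = 12:56 PM.
Event S ends at 12:56 PM − 211 min = 9:25 AM.
So event C starts at 9:25 AM.

9:25 AM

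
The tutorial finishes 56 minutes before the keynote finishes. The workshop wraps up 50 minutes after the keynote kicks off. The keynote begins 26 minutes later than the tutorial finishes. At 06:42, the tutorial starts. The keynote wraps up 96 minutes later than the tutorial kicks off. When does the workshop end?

The keynote ends at 06:42 + 96 min = 08:18.
The tutorial ends at 08:18 − 56 min = 07:22.
The keynote starts at 07:22 + 26 min = 07:48.
The workshop ends at 07:48 + 50 min = 08:38.

08:38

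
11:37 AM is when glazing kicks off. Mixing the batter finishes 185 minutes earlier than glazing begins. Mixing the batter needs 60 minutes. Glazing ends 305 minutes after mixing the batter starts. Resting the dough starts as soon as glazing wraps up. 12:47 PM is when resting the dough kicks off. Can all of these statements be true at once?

No

Mixing the batter ends at 11:37 AM − 185 min = 8:32 AM.
Mixing the batter starts at 8:32 AM − 60 min = 7:32 AM.
Glazing ends at 7:32 AM + 305 min = 12:37 PM.
So resting the dough starts at 12:37 PM.
But resting the dough is also said to start at 12:47 PM — a 10-minute conflict.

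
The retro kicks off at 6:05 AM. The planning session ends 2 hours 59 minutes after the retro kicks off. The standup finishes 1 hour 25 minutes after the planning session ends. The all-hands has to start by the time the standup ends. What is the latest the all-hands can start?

10:29 AM

The planning session ends at 6:05 AM + 179 min = 9:04 AM.
The standup ends at 9:04 AM + 85 min = 10:29 AM.
The all-hands is bounded by the standup, so the latest it can start is 10:29 AM.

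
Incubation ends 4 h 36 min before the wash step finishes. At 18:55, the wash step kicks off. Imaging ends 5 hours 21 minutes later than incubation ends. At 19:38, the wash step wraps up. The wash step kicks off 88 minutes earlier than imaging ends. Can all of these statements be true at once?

Incubation ends at 19:38 − 276 min = 15:02.
Imaging ends at 15:02 + 321 min = 20:23.
The wash step starts at 20:23 − 88 min = 18:55.
That matches the stated 18:55, so the schedule is consistent.

Yes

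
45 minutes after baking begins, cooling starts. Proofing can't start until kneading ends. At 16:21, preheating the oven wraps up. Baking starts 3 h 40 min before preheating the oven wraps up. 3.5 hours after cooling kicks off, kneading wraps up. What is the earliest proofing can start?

16:56

Baking starts at 16:21 − 220 min = 12:41.
Cooling starts at 12:41 + 45 min = 13:26.
Kneading ends at 13:26 + 210 min = 16:56.
Proofing is bounded by kneading, so the earliest it can start is 16:56.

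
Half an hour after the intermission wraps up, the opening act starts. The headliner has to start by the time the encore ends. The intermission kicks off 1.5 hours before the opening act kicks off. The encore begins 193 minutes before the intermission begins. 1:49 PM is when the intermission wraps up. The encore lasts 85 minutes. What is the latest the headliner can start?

11:01 AM

The opening act starts at 1:49 PM + 30 min = 2:19 PM.
The intermission starts at 2:19 PM − 90 min = 12:49 PM.
The encore starts at 12:49 PM − 193 min = 9:36 AM.
The encore ends at 9:36 AM + 85 min = 11:01 AM.
The headliner is bounded by the encore, so the latest it can start is 11:01 AM.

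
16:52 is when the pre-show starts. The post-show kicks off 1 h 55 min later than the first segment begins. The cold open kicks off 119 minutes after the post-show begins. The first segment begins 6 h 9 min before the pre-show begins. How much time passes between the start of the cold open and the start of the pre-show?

2 hours 15 minutes

The first segment starts at 16:52 − 369 min = 10:43.
The post-show starts at 10:43 + 115 min = 12:38.
The cold open starts at 12:38 + 119 min = 14:37.
From 14:37 to 16:52 is 2 hours 15 minutes.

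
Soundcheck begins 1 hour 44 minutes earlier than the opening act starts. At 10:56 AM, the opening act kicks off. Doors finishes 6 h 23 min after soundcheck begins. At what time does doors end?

3:35 PM

Soundcheck starts at 10:56 AM − 104 min = 9:12 AM.
Doors ends at 9:12 AM + 383 min = 3:35 PM.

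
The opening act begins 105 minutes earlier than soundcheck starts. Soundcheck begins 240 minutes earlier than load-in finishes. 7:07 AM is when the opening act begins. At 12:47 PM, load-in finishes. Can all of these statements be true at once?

Soundcheck starts at 12:47 PM − 240 min = 8:47 AM.
The opening act starts at 8:47 AM − 105 min = 7:02 AM.
But the opening act is also said to start at 7:07 AM — a 5-minute conflict.

No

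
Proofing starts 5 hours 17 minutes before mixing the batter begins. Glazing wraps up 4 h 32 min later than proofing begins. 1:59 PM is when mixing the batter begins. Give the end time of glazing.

Proofing starts at 1:59 PM − 317 min = 8:42 AM.
Glazing ends at 8:42 AM + 272 min = 1:14 PM.

1:14 PM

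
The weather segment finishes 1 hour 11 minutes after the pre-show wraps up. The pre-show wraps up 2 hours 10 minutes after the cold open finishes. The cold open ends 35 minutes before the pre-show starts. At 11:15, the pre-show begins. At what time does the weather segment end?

The cold open ends at 11:15 − 35 min = 10:40.
The pre-show ends at 10:40 + 130 min = 12:50.
The weather segment ends at 12:50 + 71 min = 14:01.

14:01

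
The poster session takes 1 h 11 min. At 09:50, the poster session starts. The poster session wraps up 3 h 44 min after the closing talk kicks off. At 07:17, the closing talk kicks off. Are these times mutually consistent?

Yes

The poster session ends at 07:17 + 224 min = 11:01.
The poster session starts at 11:01 − 71 min = 09:50.
That matches the stated 09:50, so the schedule is consistent.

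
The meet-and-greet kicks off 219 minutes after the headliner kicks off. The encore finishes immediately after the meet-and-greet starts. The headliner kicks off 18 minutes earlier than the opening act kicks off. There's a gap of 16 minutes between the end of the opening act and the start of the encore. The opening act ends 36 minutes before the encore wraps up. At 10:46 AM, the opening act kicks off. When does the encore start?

The headliner starts at 10:46 AM − 18 min = 10:28 AM.
The meet-and-greet starts at 10:28 AM + 219 min = 2:07 PM.
So the encore ends at 2:07 PM.
The opening act ends at 2:07 PM − 36 min = 1:31 PM.
The encore starts at 1:31 PM + 16 min = 1:47 PM.

1:47 PM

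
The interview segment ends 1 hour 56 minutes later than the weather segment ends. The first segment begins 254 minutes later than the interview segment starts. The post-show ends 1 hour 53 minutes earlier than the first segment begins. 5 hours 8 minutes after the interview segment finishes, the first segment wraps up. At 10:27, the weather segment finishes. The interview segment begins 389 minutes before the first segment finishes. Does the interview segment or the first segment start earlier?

the interview segment

The interview segment ends at 10:27 + 116 min = 12:23.
The first segment ends at 12:23 + 308 min = 17:31.
The interview segment starts at 17:31 − 389 min = 11:02.
The first segment starts at 11:02 + 254 min = 15:16.
The interview segment starts at 11:02 and the first segment starts at 15:16, so the interview segment is first.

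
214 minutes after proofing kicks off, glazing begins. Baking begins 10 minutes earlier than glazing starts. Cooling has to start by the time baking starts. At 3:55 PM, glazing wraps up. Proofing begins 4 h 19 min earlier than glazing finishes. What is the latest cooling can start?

3:00 PM

Proofing starts at 3:55 PM − 259 min = 11:36 AM.
Glazing starts at 11:36 AM + 214 min = 3:10 PM.
Baking starts at 3:10 PM − 10 min = 3:00 PM.
Cooling is bounded by baking, so the latest it can start is 3:00 PM.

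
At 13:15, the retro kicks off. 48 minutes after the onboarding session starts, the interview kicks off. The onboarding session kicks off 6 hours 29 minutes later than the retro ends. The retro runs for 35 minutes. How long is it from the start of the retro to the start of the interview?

7 h 52 min

The retro ends at 13:15 + 35 min = 13:50.
The onboarding session starts at 13:50 + 389 min = 20:19.
The interview starts at 20:19 + 48 min = 21:07.
From 13:15 to 21:07 is 7 h 52 min.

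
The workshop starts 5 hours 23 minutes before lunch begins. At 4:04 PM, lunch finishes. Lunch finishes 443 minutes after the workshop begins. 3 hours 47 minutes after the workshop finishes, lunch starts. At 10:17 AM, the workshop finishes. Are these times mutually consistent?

Yes

Lunch starts at 10:17 AM + 227 min = 2:04 PM.
The workshop starts at 2:04 PM − 323 min = 8:41 AM.
Lunch ends at 8:41 AM + 443 min = 4:04 PM.
That matches the stated 4:04 PM, so the schedule is consistent.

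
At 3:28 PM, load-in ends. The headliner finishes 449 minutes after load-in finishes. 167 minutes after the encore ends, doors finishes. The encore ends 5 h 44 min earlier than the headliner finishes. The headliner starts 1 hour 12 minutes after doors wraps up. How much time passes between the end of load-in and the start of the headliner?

The headliner ends at 3:28 PM + 449 min = 10:57 PM.
The encore ends at 10:57 PM − 344 min = 5:13 PM.
Doors ends at 5:13 PM + 167 min = 8:00 PM.
The headliner starts at 8:00 PM + 72 min = 9:12 PM.
From 3:28 PM to 9:12 PM is 5 hours 44 minutes.

5 hours 44 minutes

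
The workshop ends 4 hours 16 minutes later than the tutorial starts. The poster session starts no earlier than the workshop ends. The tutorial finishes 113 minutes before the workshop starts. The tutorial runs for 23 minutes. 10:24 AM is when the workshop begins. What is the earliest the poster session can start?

12:24 PM

The tutorial ends at 10:24 AM − 113 min = 8:31 AM.
The tutorial starts at 8:31 AM − 23 min = 8:08 AM.
The workshop ends at 8:08 AM + 256 min = 12:24 PM.
The poster session is bounded by the workshop, so the earliest it can start is 12:24 PM.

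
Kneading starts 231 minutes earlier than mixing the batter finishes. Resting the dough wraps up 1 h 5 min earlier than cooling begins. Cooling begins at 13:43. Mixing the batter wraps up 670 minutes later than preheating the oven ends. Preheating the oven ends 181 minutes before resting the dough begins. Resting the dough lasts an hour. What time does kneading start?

15:56

Resting the dough ends at 13:43 − 65 min = 12:38.
Resting the dough starts at 12:38 − 60 min = 11:38.
Preheating the oven ends at 11:38 − 181 min = 08:37.
Mixing the batter ends at 08:37 + 670 min = 19:47.
Kneading starts at 19:47 − 231 min = 15:56.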